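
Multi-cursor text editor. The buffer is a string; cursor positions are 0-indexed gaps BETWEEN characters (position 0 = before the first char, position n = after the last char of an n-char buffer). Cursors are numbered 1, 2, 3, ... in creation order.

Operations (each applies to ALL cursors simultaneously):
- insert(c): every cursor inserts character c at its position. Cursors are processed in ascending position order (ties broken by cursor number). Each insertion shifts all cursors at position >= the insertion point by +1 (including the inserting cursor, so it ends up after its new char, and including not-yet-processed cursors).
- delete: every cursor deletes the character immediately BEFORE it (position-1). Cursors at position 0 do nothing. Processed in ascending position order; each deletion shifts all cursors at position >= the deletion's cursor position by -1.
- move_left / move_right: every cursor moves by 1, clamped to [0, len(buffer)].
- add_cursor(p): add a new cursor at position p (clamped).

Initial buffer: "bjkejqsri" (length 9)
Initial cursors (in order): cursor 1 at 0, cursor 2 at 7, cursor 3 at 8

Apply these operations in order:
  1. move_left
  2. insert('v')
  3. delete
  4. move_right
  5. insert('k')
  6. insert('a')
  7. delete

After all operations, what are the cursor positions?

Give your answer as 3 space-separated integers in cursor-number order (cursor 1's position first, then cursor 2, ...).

After op 1 (move_left): buffer="bjkejqsri" (len 9), cursors c1@0 c2@6 c3@7, authorship .........
After op 2 (insert('v')): buffer="vbjkejqvsvri" (len 12), cursors c1@1 c2@8 c3@10, authorship 1......2.3..
After op 3 (delete): buffer="bjkejqsri" (len 9), cursors c1@0 c2@6 c3@7, authorship .........
After op 4 (move_right): buffer="bjkejqsri" (len 9), cursors c1@1 c2@7 c3@8, authorship .........
After op 5 (insert('k')): buffer="bkjkejqskrki" (len 12), cursors c1@2 c2@9 c3@11, authorship .1......2.3.
After op 6 (insert('a')): buffer="bkajkejqskarkai" (len 15), cursors c1@3 c2@11 c3@14, authorship .11......22.33.
After op 7 (delete): buffer="bkjkejqskrki" (len 12), cursors c1@2 c2@9 c3@11, authorship .1......2.3.

Answer: 2 9 11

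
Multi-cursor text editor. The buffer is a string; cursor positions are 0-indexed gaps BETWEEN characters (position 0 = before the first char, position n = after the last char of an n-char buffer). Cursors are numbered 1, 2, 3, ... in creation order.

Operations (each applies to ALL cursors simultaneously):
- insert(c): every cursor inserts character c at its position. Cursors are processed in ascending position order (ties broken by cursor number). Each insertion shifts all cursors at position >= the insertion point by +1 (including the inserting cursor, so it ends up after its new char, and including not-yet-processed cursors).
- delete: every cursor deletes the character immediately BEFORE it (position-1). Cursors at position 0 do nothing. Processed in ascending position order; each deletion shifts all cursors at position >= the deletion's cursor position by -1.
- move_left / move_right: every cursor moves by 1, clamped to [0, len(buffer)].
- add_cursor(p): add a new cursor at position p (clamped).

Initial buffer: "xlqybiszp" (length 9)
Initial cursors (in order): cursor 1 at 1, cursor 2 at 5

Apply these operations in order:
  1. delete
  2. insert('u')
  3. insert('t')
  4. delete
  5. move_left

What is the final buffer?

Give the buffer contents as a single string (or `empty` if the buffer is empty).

After op 1 (delete): buffer="lqyiszp" (len 7), cursors c1@0 c2@3, authorship .......
After op 2 (insert('u')): buffer="ulqyuiszp" (len 9), cursors c1@1 c2@5, authorship 1...2....
After op 3 (insert('t')): buffer="utlqyutiszp" (len 11), cursors c1@2 c2@7, authorship 11...22....
After op 4 (delete): buffer="ulqyuiszp" (len 9), cursors c1@1 c2@5, authorship 1...2....
After op 5 (move_left): buffer="ulqyuiszp" (len 9), cursors c1@0 c2@4, authorship 1...2....

Answer: ulqyuiszp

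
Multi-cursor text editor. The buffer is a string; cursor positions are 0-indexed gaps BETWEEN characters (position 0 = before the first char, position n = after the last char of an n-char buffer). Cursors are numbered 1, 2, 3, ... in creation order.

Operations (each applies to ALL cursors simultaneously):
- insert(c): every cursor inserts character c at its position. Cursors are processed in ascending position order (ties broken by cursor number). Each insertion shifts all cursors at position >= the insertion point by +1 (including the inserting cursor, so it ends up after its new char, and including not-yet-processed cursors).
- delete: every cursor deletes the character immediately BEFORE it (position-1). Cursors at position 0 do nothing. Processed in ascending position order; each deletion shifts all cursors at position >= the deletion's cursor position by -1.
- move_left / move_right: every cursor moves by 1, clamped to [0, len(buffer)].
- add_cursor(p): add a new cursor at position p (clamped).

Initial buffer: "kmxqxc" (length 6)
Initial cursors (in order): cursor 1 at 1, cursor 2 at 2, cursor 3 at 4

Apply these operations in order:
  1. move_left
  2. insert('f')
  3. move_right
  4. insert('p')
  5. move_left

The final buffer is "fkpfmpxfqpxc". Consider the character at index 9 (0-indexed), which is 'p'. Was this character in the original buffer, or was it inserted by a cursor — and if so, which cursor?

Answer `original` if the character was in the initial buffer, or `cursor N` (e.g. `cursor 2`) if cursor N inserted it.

Answer: cursor 3

Derivation:
After op 1 (move_left): buffer="kmxqxc" (len 6), cursors c1@0 c2@1 c3@3, authorship ......
After op 2 (insert('f')): buffer="fkfmxfqxc" (len 9), cursors c1@1 c2@3 c3@6, authorship 1.2..3...
After op 3 (move_right): buffer="fkfmxfqxc" (len 9), cursors c1@2 c2@4 c3@7, authorship 1.2..3...
After op 4 (insert('p')): buffer="fkpfmpxfqpxc" (len 12), cursors c1@3 c2@6 c3@10, authorship 1.12.2.3.3..
After op 5 (move_left): buffer="fkpfmpxfqpxc" (len 12), cursors c1@2 c2@5 c3@9, authorship 1.12.2.3.3..
Authorship (.=original, N=cursor N): 1 . 1 2 . 2 . 3 . 3 . .
Index 9: author = 3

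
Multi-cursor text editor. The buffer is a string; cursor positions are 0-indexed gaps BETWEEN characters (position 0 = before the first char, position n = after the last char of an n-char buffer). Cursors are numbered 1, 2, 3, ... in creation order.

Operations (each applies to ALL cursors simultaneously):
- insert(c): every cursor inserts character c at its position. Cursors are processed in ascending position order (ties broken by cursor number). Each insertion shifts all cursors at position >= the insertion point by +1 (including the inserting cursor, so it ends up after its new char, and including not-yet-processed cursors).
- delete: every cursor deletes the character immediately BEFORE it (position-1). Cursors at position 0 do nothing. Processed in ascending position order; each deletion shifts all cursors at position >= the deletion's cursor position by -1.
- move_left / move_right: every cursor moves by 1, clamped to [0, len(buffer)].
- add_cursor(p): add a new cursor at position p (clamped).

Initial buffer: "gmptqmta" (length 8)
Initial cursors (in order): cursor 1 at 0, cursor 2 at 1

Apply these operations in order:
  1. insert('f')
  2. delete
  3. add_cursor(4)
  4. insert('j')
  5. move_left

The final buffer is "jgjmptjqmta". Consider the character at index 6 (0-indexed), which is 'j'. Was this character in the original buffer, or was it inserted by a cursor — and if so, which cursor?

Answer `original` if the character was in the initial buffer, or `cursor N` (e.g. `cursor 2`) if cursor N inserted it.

Answer: cursor 3

Derivation:
After op 1 (insert('f')): buffer="fgfmptqmta" (len 10), cursors c1@1 c2@3, authorship 1.2.......
After op 2 (delete): buffer="gmptqmta" (len 8), cursors c1@0 c2@1, authorship ........
After op 3 (add_cursor(4)): buffer="gmptqmta" (len 8), cursors c1@0 c2@1 c3@4, authorship ........
After op 4 (insert('j')): buffer="jgjmptjqmta" (len 11), cursors c1@1 c2@3 c3@7, authorship 1.2...3....
After op 5 (move_left): buffer="jgjmptjqmta" (len 11), cursors c1@0 c2@2 c3@6, authorship 1.2...3....
Authorship (.=original, N=cursor N): 1 . 2 . . . 3 . . . .
Index 6: author = 3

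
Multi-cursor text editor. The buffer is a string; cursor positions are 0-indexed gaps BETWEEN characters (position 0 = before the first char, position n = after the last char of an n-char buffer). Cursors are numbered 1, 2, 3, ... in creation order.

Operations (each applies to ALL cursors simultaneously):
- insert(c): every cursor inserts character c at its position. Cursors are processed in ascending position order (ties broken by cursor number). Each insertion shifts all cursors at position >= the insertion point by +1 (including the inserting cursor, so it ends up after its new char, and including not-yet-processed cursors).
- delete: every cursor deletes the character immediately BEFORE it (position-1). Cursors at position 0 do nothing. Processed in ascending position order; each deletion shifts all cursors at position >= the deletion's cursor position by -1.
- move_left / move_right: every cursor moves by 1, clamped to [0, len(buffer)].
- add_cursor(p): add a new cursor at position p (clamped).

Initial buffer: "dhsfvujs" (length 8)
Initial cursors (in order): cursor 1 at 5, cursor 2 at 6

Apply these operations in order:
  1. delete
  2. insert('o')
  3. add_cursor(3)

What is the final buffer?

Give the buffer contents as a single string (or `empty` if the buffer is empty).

Answer: dhsfoojs

Derivation:
After op 1 (delete): buffer="dhsfjs" (len 6), cursors c1@4 c2@4, authorship ......
After op 2 (insert('o')): buffer="dhsfoojs" (len 8), cursors c1@6 c2@6, authorship ....12..
After op 3 (add_cursor(3)): buffer="dhsfoojs" (len 8), cursors c3@3 c1@6 c2@6, authorship ....12..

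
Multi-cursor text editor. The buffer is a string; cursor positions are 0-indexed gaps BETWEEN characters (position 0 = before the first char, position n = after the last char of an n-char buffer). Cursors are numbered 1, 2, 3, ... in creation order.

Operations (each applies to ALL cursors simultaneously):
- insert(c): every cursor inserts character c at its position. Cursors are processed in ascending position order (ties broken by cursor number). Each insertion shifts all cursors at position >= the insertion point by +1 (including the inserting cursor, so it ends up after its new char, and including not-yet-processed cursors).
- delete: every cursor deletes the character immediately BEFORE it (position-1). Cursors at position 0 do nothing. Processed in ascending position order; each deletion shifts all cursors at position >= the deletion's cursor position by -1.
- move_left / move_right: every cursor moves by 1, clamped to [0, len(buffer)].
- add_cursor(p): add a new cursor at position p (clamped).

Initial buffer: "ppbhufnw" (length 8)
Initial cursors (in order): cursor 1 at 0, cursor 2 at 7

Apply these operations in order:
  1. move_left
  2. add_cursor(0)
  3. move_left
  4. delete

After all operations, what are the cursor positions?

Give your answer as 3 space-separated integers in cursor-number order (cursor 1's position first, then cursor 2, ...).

Answer: 0 4 0

Derivation:
After op 1 (move_left): buffer="ppbhufnw" (len 8), cursors c1@0 c2@6, authorship ........
After op 2 (add_cursor(0)): buffer="ppbhufnw" (len 8), cursors c1@0 c3@0 c2@6, authorship ........
After op 3 (move_left): buffer="ppbhufnw" (len 8), cursors c1@0 c3@0 c2@5, authorship ........
After op 4 (delete): buffer="ppbhfnw" (len 7), cursors c1@0 c3@0 c2@4, authorship .......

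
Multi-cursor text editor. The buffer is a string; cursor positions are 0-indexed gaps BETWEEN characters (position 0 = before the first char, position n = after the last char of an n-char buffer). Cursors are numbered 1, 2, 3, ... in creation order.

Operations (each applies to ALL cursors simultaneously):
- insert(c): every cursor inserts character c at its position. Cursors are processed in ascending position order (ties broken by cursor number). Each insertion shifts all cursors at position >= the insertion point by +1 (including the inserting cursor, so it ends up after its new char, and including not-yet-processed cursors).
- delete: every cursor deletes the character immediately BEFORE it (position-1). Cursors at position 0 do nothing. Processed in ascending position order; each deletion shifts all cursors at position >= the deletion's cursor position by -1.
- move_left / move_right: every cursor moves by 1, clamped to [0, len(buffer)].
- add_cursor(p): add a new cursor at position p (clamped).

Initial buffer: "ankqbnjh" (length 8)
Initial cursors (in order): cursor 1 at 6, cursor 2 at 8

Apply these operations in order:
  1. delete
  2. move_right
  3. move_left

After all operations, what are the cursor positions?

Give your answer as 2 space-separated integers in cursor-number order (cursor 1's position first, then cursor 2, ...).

Answer: 5 5

Derivation:
After op 1 (delete): buffer="ankqbj" (len 6), cursors c1@5 c2@6, authorship ......
After op 2 (move_right): buffer="ankqbj" (len 6), cursors c1@6 c2@6, authorship ......
After op 3 (move_left): buffer="ankqbj" (len 6), cursors c1@5 c2@5, authorship ......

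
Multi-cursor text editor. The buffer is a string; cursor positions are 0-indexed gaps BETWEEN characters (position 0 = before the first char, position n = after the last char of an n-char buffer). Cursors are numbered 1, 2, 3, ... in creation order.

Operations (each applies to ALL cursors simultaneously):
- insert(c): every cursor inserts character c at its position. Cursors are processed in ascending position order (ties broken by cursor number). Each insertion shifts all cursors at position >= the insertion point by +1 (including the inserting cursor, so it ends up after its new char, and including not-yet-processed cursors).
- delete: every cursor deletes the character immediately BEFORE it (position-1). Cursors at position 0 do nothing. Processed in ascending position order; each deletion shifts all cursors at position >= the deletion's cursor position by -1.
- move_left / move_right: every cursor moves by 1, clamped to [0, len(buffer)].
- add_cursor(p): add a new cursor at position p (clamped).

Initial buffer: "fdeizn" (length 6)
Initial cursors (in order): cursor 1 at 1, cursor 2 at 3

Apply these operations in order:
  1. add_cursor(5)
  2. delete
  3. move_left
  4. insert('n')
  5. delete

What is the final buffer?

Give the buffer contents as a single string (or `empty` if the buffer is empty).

After op 1 (add_cursor(5)): buffer="fdeizn" (len 6), cursors c1@1 c2@3 c3@5, authorship ......
After op 2 (delete): buffer="din" (len 3), cursors c1@0 c2@1 c3@2, authorship ...
After op 3 (move_left): buffer="din" (len 3), cursors c1@0 c2@0 c3@1, authorship ...
After op 4 (insert('n')): buffer="nndnin" (len 6), cursors c1@2 c2@2 c3@4, authorship 12.3..
After op 5 (delete): buffer="din" (len 3), cursors c1@0 c2@0 c3@1, authorship ...

Answer: din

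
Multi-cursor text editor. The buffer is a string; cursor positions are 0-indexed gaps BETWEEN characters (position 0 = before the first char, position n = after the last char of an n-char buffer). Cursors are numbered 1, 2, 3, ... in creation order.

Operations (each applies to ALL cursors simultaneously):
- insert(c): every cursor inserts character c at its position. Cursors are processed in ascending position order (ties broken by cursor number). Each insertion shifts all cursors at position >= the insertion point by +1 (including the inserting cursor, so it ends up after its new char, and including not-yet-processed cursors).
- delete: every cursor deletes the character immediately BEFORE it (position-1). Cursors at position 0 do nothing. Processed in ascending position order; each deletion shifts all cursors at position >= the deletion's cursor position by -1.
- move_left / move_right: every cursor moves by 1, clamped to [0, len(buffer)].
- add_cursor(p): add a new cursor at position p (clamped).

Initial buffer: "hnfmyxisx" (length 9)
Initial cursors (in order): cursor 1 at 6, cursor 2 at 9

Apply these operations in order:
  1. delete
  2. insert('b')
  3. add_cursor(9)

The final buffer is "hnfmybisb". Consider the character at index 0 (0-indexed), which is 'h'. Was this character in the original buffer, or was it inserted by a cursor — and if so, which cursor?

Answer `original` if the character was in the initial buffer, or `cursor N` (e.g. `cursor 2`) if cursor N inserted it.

Answer: original

Derivation:
After op 1 (delete): buffer="hnfmyis" (len 7), cursors c1@5 c2@7, authorship .......
After op 2 (insert('b')): buffer="hnfmybisb" (len 9), cursors c1@6 c2@9, authorship .....1..2
After op 3 (add_cursor(9)): buffer="hnfmybisb" (len 9), cursors c1@6 c2@9 c3@9, authorship .....1..2
Authorship (.=original, N=cursor N): . . . . . 1 . . 2
Index 0: author = original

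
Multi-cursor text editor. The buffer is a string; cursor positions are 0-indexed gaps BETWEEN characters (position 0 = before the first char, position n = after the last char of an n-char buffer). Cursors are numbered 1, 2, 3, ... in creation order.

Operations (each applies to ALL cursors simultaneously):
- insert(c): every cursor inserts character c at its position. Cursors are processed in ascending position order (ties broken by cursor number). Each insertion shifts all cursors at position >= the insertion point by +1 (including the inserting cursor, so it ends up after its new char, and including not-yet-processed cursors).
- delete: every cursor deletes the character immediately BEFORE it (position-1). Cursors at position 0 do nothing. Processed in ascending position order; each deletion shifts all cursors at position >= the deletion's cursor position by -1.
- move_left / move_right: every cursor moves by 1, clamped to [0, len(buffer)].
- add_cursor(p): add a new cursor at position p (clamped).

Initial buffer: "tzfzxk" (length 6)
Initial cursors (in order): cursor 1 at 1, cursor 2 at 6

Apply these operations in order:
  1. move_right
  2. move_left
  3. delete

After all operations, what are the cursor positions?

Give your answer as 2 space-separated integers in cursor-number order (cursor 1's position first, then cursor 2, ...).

Answer: 0 3

Derivation:
After op 1 (move_right): buffer="tzfzxk" (len 6), cursors c1@2 c2@6, authorship ......
After op 2 (move_left): buffer="tzfzxk" (len 6), cursors c1@1 c2@5, authorship ......
After op 3 (delete): buffer="zfzk" (len 4), cursors c1@0 c2@3, authorship ....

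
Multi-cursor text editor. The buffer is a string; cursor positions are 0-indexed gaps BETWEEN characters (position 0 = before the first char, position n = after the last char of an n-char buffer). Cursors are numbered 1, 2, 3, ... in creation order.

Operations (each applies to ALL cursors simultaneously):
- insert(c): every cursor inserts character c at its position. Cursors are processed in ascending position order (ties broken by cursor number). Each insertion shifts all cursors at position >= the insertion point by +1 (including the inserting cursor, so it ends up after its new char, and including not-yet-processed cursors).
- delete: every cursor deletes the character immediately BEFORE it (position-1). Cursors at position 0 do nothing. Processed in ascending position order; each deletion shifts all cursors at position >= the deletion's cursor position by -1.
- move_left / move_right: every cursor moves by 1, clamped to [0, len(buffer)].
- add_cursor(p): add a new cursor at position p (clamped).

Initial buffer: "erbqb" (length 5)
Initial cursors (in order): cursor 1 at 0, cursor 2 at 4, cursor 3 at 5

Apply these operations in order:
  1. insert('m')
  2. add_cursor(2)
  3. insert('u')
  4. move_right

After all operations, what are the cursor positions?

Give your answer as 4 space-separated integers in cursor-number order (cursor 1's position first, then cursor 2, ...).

Answer: 3 10 12 5

Derivation:
After op 1 (insert('m')): buffer="merbqmbm" (len 8), cursors c1@1 c2@6 c3@8, authorship 1....2.3
After op 2 (add_cursor(2)): buffer="merbqmbm" (len 8), cursors c1@1 c4@2 c2@6 c3@8, authorship 1....2.3
After op 3 (insert('u')): buffer="mueurbqmubmu" (len 12), cursors c1@2 c4@4 c2@9 c3@12, authorship 11.4...22.33
After op 4 (move_right): buffer="mueurbqmubmu" (len 12), cursors c1@3 c4@5 c2@10 c3@12, authorship 11.4...22.33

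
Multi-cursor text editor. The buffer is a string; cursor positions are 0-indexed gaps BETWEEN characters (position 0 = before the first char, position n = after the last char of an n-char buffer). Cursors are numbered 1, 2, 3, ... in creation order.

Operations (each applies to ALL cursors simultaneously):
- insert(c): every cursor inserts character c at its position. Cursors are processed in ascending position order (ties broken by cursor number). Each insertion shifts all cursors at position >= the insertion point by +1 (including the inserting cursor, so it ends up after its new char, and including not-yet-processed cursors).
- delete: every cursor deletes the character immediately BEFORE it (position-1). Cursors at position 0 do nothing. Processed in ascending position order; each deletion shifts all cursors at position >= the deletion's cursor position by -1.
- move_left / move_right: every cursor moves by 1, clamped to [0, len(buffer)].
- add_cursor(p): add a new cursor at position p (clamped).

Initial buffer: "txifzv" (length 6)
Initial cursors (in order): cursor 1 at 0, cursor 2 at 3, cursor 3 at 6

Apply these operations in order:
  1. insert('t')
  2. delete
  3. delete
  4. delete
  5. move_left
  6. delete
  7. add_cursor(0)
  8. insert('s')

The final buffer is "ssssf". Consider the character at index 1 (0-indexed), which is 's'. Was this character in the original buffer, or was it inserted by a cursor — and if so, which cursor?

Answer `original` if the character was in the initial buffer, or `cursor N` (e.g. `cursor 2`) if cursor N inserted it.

Answer: cursor 2

Derivation:
After op 1 (insert('t')): buffer="ttxitfzvt" (len 9), cursors c1@1 c2@5 c3@9, authorship 1...2...3
After op 2 (delete): buffer="txifzv" (len 6), cursors c1@0 c2@3 c3@6, authorship ......
After op 3 (delete): buffer="txfz" (len 4), cursors c1@0 c2@2 c3@4, authorship ....
After op 4 (delete): buffer="tf" (len 2), cursors c1@0 c2@1 c3@2, authorship ..
After op 5 (move_left): buffer="tf" (len 2), cursors c1@0 c2@0 c3@1, authorship ..
After op 6 (delete): buffer="f" (len 1), cursors c1@0 c2@0 c3@0, authorship .
After op 7 (add_cursor(0)): buffer="f" (len 1), cursors c1@0 c2@0 c3@0 c4@0, authorship .
After op 8 (insert('s')): buffer="ssssf" (len 5), cursors c1@4 c2@4 c3@4 c4@4, authorship 1234.
Authorship (.=original, N=cursor N): 1 2 3 4 .
Index 1: author = 2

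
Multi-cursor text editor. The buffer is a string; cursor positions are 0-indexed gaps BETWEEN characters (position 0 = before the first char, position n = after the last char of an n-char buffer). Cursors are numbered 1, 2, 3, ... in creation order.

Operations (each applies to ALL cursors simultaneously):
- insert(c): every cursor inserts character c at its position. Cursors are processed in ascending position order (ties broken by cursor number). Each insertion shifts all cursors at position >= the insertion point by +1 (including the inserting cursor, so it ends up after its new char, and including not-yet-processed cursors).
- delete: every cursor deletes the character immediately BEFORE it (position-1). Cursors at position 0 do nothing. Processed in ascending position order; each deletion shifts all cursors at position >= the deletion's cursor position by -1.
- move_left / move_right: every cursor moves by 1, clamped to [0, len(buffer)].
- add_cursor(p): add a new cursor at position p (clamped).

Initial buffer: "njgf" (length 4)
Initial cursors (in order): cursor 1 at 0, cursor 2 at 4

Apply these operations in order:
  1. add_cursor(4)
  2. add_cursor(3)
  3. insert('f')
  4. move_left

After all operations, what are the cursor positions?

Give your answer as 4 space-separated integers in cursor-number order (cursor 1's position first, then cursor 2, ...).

After op 1 (add_cursor(4)): buffer="njgf" (len 4), cursors c1@0 c2@4 c3@4, authorship ....
After op 2 (add_cursor(3)): buffer="njgf" (len 4), cursors c1@0 c4@3 c2@4 c3@4, authorship ....
After op 3 (insert('f')): buffer="fnjgffff" (len 8), cursors c1@1 c4@5 c2@8 c3@8, authorship 1...4.23
After op 4 (move_left): buffer="fnjgffff" (len 8), cursors c1@0 c4@4 c2@7 c3@7, authorship 1...4.23

Answer: 0 7 7 4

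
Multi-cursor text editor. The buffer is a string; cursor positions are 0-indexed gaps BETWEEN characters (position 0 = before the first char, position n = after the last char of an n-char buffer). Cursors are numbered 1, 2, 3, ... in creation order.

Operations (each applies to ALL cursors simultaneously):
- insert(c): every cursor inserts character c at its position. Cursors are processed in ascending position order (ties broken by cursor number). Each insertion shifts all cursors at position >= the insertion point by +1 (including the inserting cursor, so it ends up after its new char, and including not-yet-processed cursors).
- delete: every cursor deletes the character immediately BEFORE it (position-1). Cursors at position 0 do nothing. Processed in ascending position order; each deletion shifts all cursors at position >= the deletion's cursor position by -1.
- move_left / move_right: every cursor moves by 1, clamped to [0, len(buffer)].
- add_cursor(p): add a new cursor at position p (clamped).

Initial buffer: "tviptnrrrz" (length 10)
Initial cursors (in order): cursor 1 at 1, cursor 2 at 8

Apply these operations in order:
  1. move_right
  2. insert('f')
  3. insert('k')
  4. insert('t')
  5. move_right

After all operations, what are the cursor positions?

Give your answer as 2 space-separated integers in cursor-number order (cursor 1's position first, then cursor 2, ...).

After op 1 (move_right): buffer="tviptnrrrz" (len 10), cursors c1@2 c2@9, authorship ..........
After op 2 (insert('f')): buffer="tvfiptnrrrfz" (len 12), cursors c1@3 c2@11, authorship ..1.......2.
After op 3 (insert('k')): buffer="tvfkiptnrrrfkz" (len 14), cursors c1@4 c2@13, authorship ..11.......22.
After op 4 (insert('t')): buffer="tvfktiptnrrrfktz" (len 16), cursors c1@5 c2@15, authorship ..111.......222.
After op 5 (move_right): buffer="tvfktiptnrrrfktz" (len 16), cursors c1@6 c2@16, authorship ..111.......222.

Answer: 6 16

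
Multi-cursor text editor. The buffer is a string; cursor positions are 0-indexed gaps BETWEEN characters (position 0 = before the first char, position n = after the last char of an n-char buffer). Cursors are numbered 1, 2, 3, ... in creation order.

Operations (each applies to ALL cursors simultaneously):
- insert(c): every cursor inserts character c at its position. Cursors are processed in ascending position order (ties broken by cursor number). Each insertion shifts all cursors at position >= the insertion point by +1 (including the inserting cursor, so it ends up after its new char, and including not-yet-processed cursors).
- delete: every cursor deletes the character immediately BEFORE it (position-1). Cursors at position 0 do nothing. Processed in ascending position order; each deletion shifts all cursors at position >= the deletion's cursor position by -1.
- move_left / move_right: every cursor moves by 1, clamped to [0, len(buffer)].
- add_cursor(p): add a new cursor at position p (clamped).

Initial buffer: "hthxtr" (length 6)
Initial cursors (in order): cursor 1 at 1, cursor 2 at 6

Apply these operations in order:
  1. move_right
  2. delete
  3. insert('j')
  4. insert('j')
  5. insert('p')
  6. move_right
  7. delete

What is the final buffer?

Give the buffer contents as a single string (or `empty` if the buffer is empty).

Answer: hjjpxtjj

Derivation:
After op 1 (move_right): buffer="hthxtr" (len 6), cursors c1@2 c2@6, authorship ......
After op 2 (delete): buffer="hhxt" (len 4), cursors c1@1 c2@4, authorship ....
After op 3 (insert('j')): buffer="hjhxtj" (len 6), cursors c1@2 c2@6, authorship .1...2
After op 4 (insert('j')): buffer="hjjhxtjj" (len 8), cursors c1@3 c2@8, authorship .11...22
After op 5 (insert('p')): buffer="hjjphxtjjp" (len 10), cursors c1@4 c2@10, authorship .111...222
After op 6 (move_right): buffer="hjjphxtjjp" (len 10), cursors c1@5 c2@10, authorship .111...222
After op 7 (delete): buffer="hjjpxtjj" (len 8), cursors c1@4 c2@8, authorship .111..22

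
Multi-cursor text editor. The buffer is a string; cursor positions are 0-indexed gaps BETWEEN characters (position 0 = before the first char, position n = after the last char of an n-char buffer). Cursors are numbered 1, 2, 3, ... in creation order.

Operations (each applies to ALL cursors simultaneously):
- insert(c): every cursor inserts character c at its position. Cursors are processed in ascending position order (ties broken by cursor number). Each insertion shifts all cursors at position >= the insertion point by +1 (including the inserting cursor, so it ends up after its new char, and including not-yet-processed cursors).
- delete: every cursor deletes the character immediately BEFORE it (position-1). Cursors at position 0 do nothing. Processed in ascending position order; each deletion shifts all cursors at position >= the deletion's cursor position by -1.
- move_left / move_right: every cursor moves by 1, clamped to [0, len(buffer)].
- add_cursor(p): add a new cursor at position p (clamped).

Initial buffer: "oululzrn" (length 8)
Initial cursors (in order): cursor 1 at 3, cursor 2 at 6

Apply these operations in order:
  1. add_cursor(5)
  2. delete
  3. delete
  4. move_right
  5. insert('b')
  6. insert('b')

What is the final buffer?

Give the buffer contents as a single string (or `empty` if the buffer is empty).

Answer: rbbbbbbn

Derivation:
After op 1 (add_cursor(5)): buffer="oululzrn" (len 8), cursors c1@3 c3@5 c2@6, authorship ........
After op 2 (delete): buffer="ouurn" (len 5), cursors c1@2 c2@3 c3@3, authorship .....
After op 3 (delete): buffer="rn" (len 2), cursors c1@0 c2@0 c3@0, authorship ..
After op 4 (move_right): buffer="rn" (len 2), cursors c1@1 c2@1 c3@1, authorship ..
After op 5 (insert('b')): buffer="rbbbn" (len 5), cursors c1@4 c2@4 c3@4, authorship .123.
After op 6 (insert('b')): buffer="rbbbbbbn" (len 8), cursors c1@7 c2@7 c3@7, authorship .123123.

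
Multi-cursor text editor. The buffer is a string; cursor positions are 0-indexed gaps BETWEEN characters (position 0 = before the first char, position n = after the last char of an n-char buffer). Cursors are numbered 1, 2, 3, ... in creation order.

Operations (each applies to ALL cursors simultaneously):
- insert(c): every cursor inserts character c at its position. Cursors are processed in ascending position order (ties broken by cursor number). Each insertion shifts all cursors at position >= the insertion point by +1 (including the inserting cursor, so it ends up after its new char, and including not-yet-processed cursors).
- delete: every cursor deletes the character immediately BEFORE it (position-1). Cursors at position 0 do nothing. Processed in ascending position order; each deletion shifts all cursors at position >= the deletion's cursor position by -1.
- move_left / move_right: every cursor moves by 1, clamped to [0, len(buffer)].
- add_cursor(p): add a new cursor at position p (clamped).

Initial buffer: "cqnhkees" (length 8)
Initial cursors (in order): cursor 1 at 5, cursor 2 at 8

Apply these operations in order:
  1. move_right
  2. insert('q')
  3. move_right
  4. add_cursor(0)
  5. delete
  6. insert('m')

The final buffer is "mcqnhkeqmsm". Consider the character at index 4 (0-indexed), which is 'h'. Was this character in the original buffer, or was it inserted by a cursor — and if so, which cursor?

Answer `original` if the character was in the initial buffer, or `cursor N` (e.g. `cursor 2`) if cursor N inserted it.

Answer: original

Derivation:
After op 1 (move_right): buffer="cqnhkees" (len 8), cursors c1@6 c2@8, authorship ........
After op 2 (insert('q')): buffer="cqnhkeqesq" (len 10), cursors c1@7 c2@10, authorship ......1..2
After op 3 (move_right): buffer="cqnhkeqesq" (len 10), cursors c1@8 c2@10, authorship ......1..2
After op 4 (add_cursor(0)): buffer="cqnhkeqesq" (len 10), cursors c3@0 c1@8 c2@10, authorship ......1..2
After op 5 (delete): buffer="cqnhkeqs" (len 8), cursors c3@0 c1@7 c2@8, authorship ......1.
After op 6 (insert('m')): buffer="mcqnhkeqmsm" (len 11), cursors c3@1 c1@9 c2@11, authorship 3......11.2
Authorship (.=original, N=cursor N): 3 . . . . . . 1 1 . 2
Index 4: author = original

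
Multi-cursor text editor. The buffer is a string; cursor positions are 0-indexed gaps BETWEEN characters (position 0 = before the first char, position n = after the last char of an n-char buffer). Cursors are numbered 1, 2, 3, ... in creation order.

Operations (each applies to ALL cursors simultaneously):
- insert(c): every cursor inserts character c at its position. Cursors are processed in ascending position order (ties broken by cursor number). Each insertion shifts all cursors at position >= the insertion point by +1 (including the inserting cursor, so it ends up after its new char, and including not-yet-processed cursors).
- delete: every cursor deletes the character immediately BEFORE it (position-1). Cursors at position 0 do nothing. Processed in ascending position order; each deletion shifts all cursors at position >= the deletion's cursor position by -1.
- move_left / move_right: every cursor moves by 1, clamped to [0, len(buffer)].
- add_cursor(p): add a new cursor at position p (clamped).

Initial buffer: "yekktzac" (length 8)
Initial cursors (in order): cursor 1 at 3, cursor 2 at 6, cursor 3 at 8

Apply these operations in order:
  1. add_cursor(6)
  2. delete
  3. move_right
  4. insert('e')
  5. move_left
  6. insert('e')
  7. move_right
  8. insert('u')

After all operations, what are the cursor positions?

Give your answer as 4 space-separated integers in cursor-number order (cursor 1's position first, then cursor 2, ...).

After op 1 (add_cursor(6)): buffer="yekktzac" (len 8), cursors c1@3 c2@6 c4@6 c3@8, authorship ........
After op 2 (delete): buffer="yeka" (len 4), cursors c1@2 c2@3 c4@3 c3@4, authorship ....
After op 3 (move_right): buffer="yeka" (len 4), cursors c1@3 c2@4 c3@4 c4@4, authorship ....
After op 4 (insert('e')): buffer="yekeaeee" (len 8), cursors c1@4 c2@8 c3@8 c4@8, authorship ...1.234
After op 5 (move_left): buffer="yekeaeee" (len 8), cursors c1@3 c2@7 c3@7 c4@7, authorship ...1.234
After op 6 (insert('e')): buffer="yekeeaeeeeee" (len 12), cursors c1@4 c2@11 c3@11 c4@11, authorship ...11.232344
After op 7 (move_right): buffer="yekeeaeeeeee" (len 12), cursors c1@5 c2@12 c3@12 c4@12, authorship ...11.232344
After op 8 (insert('u')): buffer="yekeeuaeeeeeeuuu" (len 16), cursors c1@6 c2@16 c3@16 c4@16, authorship ...111.232344234

Answer: 6 16 16 16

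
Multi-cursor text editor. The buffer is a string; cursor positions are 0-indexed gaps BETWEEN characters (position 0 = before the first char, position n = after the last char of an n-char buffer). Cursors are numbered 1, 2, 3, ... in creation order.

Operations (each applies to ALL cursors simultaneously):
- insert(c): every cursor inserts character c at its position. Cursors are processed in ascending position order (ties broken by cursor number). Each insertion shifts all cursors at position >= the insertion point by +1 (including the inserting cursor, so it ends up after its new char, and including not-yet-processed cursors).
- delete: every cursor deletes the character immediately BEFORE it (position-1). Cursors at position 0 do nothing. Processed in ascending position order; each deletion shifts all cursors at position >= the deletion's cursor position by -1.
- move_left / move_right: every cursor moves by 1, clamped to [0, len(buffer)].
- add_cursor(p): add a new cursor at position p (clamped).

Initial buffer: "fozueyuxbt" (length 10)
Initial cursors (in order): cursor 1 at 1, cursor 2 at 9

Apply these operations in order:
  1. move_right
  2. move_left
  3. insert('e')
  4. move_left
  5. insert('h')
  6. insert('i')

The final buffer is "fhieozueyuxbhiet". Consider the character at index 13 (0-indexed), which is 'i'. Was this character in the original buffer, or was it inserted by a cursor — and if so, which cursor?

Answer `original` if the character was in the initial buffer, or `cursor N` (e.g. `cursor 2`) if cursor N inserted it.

Answer: cursor 2

Derivation:
After op 1 (move_right): buffer="fozueyuxbt" (len 10), cursors c1@2 c2@10, authorship ..........
After op 2 (move_left): buffer="fozueyuxbt" (len 10), cursors c1@1 c2@9, authorship ..........
After op 3 (insert('e')): buffer="feozueyuxbet" (len 12), cursors c1@2 c2@11, authorship .1........2.
After op 4 (move_left): buffer="feozueyuxbet" (len 12), cursors c1@1 c2@10, authorship .1........2.
After op 5 (insert('h')): buffer="fheozueyuxbhet" (len 14), cursors c1@2 c2@12, authorship .11........22.
After op 6 (insert('i')): buffer="fhieozueyuxbhiet" (len 16), cursors c1@3 c2@14, authorship .111........222.
Authorship (.=original, N=cursor N): . 1 1 1 . . . . . . . . 2 2 2 .
Index 13: author = 2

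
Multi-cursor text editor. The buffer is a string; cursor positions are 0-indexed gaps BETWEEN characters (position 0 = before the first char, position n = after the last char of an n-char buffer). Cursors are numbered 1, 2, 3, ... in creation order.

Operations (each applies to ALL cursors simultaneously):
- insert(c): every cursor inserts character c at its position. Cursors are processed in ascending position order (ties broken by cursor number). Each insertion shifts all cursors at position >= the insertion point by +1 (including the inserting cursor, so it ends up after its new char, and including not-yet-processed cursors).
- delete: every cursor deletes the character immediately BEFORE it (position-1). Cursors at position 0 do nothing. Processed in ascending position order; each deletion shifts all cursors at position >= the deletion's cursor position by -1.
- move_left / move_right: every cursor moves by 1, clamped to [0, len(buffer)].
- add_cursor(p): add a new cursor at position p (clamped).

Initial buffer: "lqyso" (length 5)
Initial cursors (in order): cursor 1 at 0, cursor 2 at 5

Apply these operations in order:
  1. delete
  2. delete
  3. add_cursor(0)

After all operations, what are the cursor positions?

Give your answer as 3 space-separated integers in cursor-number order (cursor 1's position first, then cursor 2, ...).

Answer: 0 3 0

Derivation:
After op 1 (delete): buffer="lqys" (len 4), cursors c1@0 c2@4, authorship ....
After op 2 (delete): buffer="lqy" (len 3), cursors c1@0 c2@3, authorship ...
After op 3 (add_cursor(0)): buffer="lqy" (len 3), cursors c1@0 c3@0 c2@3, authorship ...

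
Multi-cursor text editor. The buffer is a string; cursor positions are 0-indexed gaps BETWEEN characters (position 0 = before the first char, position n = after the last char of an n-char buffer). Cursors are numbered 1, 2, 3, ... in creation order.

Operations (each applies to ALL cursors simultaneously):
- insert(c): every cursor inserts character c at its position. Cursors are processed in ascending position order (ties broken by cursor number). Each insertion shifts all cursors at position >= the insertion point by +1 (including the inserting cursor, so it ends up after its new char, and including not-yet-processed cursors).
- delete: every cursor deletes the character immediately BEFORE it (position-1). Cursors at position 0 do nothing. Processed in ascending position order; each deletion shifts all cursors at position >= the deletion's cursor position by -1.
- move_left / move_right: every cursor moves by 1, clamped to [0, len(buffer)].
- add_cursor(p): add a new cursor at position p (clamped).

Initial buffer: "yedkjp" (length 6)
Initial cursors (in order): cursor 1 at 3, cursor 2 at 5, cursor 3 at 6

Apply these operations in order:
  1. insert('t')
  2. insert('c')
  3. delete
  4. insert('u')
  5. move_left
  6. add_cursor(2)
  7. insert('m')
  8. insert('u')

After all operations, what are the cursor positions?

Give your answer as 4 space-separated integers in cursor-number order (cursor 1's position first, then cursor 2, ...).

After op 1 (insert('t')): buffer="yedtkjtpt" (len 9), cursors c1@4 c2@7 c3@9, authorship ...1..2.3
After op 2 (insert('c')): buffer="yedtckjtcptc" (len 12), cursors c1@5 c2@9 c3@12, authorship ...11..22.33
After op 3 (delete): buffer="yedtkjtpt" (len 9), cursors c1@4 c2@7 c3@9, authorship ...1..2.3
After op 4 (insert('u')): buffer="yedtukjtuptu" (len 12), cursors c1@5 c2@9 c3@12, authorship ...11..22.33
After op 5 (move_left): buffer="yedtukjtuptu" (len 12), cursors c1@4 c2@8 c3@11, authorship ...11..22.33
After op 6 (add_cursor(2)): buffer="yedtukjtuptu" (len 12), cursors c4@2 c1@4 c2@8 c3@11, authorship ...11..22.33
After op 7 (insert('m')): buffer="yemdtmukjtmuptmu" (len 16), cursors c4@3 c1@6 c2@11 c3@15, authorship ..4.111..222.333
After op 8 (insert('u')): buffer="yemudtmuukjtmuuptmuu" (len 20), cursors c4@4 c1@8 c2@14 c3@19, authorship ..44.1111..2222.3333

Answer: 8 14 19 4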